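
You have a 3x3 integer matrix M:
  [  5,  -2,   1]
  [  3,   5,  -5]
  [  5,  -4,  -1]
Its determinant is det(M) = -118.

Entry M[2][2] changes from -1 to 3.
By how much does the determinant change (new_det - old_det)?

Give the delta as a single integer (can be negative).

Answer: 124

Derivation:
Cofactor C_22 = 31
Entry delta = 3 - -1 = 4
Det delta = entry_delta * cofactor = 4 * 31 = 124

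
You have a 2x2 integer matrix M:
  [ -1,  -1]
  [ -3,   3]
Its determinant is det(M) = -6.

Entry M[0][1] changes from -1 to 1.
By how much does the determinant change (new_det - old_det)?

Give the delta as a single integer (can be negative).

Cofactor C_01 = 3
Entry delta = 1 - -1 = 2
Det delta = entry_delta * cofactor = 2 * 3 = 6

Answer: 6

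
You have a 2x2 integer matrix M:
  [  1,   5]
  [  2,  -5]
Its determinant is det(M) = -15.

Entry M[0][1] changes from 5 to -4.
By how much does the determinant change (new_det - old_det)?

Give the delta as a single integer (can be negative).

Cofactor C_01 = -2
Entry delta = -4 - 5 = -9
Det delta = entry_delta * cofactor = -9 * -2 = 18

Answer: 18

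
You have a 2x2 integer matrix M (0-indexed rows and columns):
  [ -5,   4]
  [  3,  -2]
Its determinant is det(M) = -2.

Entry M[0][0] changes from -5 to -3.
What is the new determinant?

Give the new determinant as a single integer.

Answer: -6

Derivation:
det is linear in row 0: changing M[0][0] by delta changes det by delta * cofactor(0,0).
Cofactor C_00 = (-1)^(0+0) * minor(0,0) = -2
Entry delta = -3 - -5 = 2
Det delta = 2 * -2 = -4
New det = -2 + -4 = -6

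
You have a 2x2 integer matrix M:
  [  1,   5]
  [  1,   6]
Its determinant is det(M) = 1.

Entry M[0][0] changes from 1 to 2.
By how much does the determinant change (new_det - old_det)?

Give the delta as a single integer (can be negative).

Answer: 6

Derivation:
Cofactor C_00 = 6
Entry delta = 2 - 1 = 1
Det delta = entry_delta * cofactor = 1 * 6 = 6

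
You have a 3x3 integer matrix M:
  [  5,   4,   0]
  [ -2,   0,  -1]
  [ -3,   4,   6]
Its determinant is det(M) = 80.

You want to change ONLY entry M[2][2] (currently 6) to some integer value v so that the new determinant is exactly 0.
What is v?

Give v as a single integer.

det is linear in entry M[2][2]: det = old_det + (v - 6) * C_22
Cofactor C_22 = 8
Want det = 0: 80 + (v - 6) * 8 = 0
  (v - 6) = -80 / 8 = -10
  v = 6 + (-10) = -4

Answer: -4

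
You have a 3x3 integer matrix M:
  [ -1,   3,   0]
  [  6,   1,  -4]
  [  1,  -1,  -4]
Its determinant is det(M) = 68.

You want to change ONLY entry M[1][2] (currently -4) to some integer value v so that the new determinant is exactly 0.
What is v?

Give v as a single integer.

det is linear in entry M[1][2]: det = old_det + (v - -4) * C_12
Cofactor C_12 = 2
Want det = 0: 68 + (v - -4) * 2 = 0
  (v - -4) = -68 / 2 = -34
  v = -4 + (-34) = -38

Answer: -38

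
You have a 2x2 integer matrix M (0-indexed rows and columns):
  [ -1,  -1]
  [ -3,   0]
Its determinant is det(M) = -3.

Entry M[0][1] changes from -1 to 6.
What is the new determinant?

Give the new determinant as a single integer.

Answer: 18

Derivation:
det is linear in row 0: changing M[0][1] by delta changes det by delta * cofactor(0,1).
Cofactor C_01 = (-1)^(0+1) * minor(0,1) = 3
Entry delta = 6 - -1 = 7
Det delta = 7 * 3 = 21
New det = -3 + 21 = 18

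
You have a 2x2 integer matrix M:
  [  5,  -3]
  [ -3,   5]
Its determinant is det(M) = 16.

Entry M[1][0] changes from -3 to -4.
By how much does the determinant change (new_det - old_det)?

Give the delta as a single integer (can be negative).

Answer: -3

Derivation:
Cofactor C_10 = 3
Entry delta = -4 - -3 = -1
Det delta = entry_delta * cofactor = -1 * 3 = -3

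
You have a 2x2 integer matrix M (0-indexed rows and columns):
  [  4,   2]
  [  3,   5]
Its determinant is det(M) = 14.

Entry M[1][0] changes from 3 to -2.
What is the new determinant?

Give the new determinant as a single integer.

Answer: 24

Derivation:
det is linear in row 1: changing M[1][0] by delta changes det by delta * cofactor(1,0).
Cofactor C_10 = (-1)^(1+0) * minor(1,0) = -2
Entry delta = -2 - 3 = -5
Det delta = -5 * -2 = 10
New det = 14 + 10 = 24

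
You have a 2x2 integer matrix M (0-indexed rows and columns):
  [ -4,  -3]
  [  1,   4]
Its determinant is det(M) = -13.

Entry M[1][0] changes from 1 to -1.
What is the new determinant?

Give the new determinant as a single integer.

Answer: -19

Derivation:
det is linear in row 1: changing M[1][0] by delta changes det by delta * cofactor(1,0).
Cofactor C_10 = (-1)^(1+0) * minor(1,0) = 3
Entry delta = -1 - 1 = -2
Det delta = -2 * 3 = -6
New det = -13 + -6 = -19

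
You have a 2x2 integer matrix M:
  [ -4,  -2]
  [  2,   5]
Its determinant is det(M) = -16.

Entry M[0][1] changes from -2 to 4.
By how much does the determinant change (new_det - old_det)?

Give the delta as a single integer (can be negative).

Cofactor C_01 = -2
Entry delta = 4 - -2 = 6
Det delta = entry_delta * cofactor = 6 * -2 = -12

Answer: -12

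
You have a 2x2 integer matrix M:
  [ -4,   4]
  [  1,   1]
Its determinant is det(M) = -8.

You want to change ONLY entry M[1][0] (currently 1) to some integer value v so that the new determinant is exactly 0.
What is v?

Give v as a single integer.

det is linear in entry M[1][0]: det = old_det + (v - 1) * C_10
Cofactor C_10 = -4
Want det = 0: -8 + (v - 1) * -4 = 0
  (v - 1) = 8 / -4 = -2
  v = 1 + (-2) = -1

Answer: -1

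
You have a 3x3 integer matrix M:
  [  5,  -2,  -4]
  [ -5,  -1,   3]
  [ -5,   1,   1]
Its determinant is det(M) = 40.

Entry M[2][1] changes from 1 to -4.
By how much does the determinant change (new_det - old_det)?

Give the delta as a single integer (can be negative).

Cofactor C_21 = 5
Entry delta = -4 - 1 = -5
Det delta = entry_delta * cofactor = -5 * 5 = -25

Answer: -25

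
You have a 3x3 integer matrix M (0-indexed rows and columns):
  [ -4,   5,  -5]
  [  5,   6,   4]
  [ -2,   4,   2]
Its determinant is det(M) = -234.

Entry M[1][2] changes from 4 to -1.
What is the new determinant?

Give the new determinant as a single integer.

Answer: -264

Derivation:
det is linear in row 1: changing M[1][2] by delta changes det by delta * cofactor(1,2).
Cofactor C_12 = (-1)^(1+2) * minor(1,2) = 6
Entry delta = -1 - 4 = -5
Det delta = -5 * 6 = -30
New det = -234 + -30 = -264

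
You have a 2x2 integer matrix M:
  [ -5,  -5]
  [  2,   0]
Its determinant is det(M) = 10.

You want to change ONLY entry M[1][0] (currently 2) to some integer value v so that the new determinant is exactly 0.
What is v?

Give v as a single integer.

det is linear in entry M[1][0]: det = old_det + (v - 2) * C_10
Cofactor C_10 = 5
Want det = 0: 10 + (v - 2) * 5 = 0
  (v - 2) = -10 / 5 = -2
  v = 2 + (-2) = 0

Answer: 0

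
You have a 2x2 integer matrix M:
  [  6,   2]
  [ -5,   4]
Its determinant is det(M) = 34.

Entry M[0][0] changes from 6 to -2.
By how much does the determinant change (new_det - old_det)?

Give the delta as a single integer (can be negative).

Answer: -32

Derivation:
Cofactor C_00 = 4
Entry delta = -2 - 6 = -8
Det delta = entry_delta * cofactor = -8 * 4 = -32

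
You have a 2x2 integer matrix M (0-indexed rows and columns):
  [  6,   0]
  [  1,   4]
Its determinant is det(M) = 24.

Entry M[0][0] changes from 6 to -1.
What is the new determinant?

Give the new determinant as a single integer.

Answer: -4

Derivation:
det is linear in row 0: changing M[0][0] by delta changes det by delta * cofactor(0,0).
Cofactor C_00 = (-1)^(0+0) * minor(0,0) = 4
Entry delta = -1 - 6 = -7
Det delta = -7 * 4 = -28
New det = 24 + -28 = -4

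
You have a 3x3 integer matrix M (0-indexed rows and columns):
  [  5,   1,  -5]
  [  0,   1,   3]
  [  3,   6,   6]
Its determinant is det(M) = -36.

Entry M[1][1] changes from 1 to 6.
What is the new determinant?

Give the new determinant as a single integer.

Answer: 189

Derivation:
det is linear in row 1: changing M[1][1] by delta changes det by delta * cofactor(1,1).
Cofactor C_11 = (-1)^(1+1) * minor(1,1) = 45
Entry delta = 6 - 1 = 5
Det delta = 5 * 45 = 225
New det = -36 + 225 = 189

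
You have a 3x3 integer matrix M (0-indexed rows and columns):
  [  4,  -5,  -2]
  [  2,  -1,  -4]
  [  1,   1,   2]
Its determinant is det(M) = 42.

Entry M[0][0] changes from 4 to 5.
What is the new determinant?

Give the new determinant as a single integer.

Answer: 44

Derivation:
det is linear in row 0: changing M[0][0] by delta changes det by delta * cofactor(0,0).
Cofactor C_00 = (-1)^(0+0) * minor(0,0) = 2
Entry delta = 5 - 4 = 1
Det delta = 1 * 2 = 2
New det = 42 + 2 = 44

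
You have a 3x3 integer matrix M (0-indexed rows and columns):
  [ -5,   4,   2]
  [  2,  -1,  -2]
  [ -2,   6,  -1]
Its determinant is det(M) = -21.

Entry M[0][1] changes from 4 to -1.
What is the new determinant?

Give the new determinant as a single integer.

det is linear in row 0: changing M[0][1] by delta changes det by delta * cofactor(0,1).
Cofactor C_01 = (-1)^(0+1) * minor(0,1) = 6
Entry delta = -1 - 4 = -5
Det delta = -5 * 6 = -30
New det = -21 + -30 = -51

Answer: -51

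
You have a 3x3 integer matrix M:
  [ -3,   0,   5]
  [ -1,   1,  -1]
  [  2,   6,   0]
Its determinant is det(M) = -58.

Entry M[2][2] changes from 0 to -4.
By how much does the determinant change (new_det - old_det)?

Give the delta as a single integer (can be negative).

Cofactor C_22 = -3
Entry delta = -4 - 0 = -4
Det delta = entry_delta * cofactor = -4 * -3 = 12

Answer: 12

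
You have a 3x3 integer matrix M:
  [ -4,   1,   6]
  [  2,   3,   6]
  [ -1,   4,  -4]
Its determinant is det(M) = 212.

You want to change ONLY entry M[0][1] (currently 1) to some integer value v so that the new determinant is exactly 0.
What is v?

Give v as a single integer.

Answer: -105

Derivation:
det is linear in entry M[0][1]: det = old_det + (v - 1) * C_01
Cofactor C_01 = 2
Want det = 0: 212 + (v - 1) * 2 = 0
  (v - 1) = -212 / 2 = -106
  v = 1 + (-106) = -105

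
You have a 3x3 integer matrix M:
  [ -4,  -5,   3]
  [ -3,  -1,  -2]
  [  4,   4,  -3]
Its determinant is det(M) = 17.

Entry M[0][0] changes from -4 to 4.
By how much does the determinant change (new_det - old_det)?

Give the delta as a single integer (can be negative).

Cofactor C_00 = 11
Entry delta = 4 - -4 = 8
Det delta = entry_delta * cofactor = 8 * 11 = 88

Answer: 88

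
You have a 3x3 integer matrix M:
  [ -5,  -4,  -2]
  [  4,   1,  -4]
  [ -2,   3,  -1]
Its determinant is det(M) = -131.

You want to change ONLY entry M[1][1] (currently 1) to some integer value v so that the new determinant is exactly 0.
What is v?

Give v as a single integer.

Answer: 132

Derivation:
det is linear in entry M[1][1]: det = old_det + (v - 1) * C_11
Cofactor C_11 = 1
Want det = 0: -131 + (v - 1) * 1 = 0
  (v - 1) = 131 / 1 = 131
  v = 1 + (131) = 132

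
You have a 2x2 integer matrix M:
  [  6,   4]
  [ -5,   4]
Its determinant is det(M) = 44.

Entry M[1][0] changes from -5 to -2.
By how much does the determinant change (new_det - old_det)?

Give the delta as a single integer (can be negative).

Answer: -12

Derivation:
Cofactor C_10 = -4
Entry delta = -2 - -5 = 3
Det delta = entry_delta * cofactor = 3 * -4 = -12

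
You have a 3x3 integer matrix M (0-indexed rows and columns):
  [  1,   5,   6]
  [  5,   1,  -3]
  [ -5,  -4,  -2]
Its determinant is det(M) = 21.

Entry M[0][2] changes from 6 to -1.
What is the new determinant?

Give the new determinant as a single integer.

Answer: 126

Derivation:
det is linear in row 0: changing M[0][2] by delta changes det by delta * cofactor(0,2).
Cofactor C_02 = (-1)^(0+2) * minor(0,2) = -15
Entry delta = -1 - 6 = -7
Det delta = -7 * -15 = 105
New det = 21 + 105 = 126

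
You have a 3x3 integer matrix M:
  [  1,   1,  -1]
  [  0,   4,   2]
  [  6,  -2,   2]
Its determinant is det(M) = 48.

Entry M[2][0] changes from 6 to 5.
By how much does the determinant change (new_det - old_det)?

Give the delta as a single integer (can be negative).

Cofactor C_20 = 6
Entry delta = 5 - 6 = -1
Det delta = entry_delta * cofactor = -1 * 6 = -6

Answer: -6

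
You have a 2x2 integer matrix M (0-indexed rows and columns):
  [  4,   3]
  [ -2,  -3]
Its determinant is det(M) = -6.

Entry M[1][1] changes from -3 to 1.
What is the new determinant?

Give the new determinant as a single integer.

det is linear in row 1: changing M[1][1] by delta changes det by delta * cofactor(1,1).
Cofactor C_11 = (-1)^(1+1) * minor(1,1) = 4
Entry delta = 1 - -3 = 4
Det delta = 4 * 4 = 16
New det = -6 + 16 = 10

Answer: 10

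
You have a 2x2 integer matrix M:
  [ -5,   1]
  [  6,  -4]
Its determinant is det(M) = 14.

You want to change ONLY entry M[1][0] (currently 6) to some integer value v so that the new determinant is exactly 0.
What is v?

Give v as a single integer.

Answer: 20

Derivation:
det is linear in entry M[1][0]: det = old_det + (v - 6) * C_10
Cofactor C_10 = -1
Want det = 0: 14 + (v - 6) * -1 = 0
  (v - 6) = -14 / -1 = 14
  v = 6 + (14) = 20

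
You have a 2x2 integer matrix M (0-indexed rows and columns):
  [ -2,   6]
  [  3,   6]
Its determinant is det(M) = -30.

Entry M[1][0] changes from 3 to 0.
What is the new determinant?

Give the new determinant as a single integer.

det is linear in row 1: changing M[1][0] by delta changes det by delta * cofactor(1,0).
Cofactor C_10 = (-1)^(1+0) * minor(1,0) = -6
Entry delta = 0 - 3 = -3
Det delta = -3 * -6 = 18
New det = -30 + 18 = -12

Answer: -12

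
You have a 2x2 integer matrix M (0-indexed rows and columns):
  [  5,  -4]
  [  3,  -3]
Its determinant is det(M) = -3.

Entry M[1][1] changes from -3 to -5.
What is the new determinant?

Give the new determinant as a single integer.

Answer: -13

Derivation:
det is linear in row 1: changing M[1][1] by delta changes det by delta * cofactor(1,1).
Cofactor C_11 = (-1)^(1+1) * minor(1,1) = 5
Entry delta = -5 - -3 = -2
Det delta = -2 * 5 = -10
New det = -3 + -10 = -13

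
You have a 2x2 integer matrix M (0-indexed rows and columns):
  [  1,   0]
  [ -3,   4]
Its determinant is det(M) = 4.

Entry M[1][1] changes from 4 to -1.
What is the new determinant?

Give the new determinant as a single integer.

det is linear in row 1: changing M[1][1] by delta changes det by delta * cofactor(1,1).
Cofactor C_11 = (-1)^(1+1) * minor(1,1) = 1
Entry delta = -1 - 4 = -5
Det delta = -5 * 1 = -5
New det = 4 + -5 = -1

Answer: -1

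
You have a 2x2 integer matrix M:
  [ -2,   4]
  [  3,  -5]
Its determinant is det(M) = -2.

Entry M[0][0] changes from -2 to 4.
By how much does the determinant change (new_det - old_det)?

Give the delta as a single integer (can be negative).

Answer: -30

Derivation:
Cofactor C_00 = -5
Entry delta = 4 - -2 = 6
Det delta = entry_delta * cofactor = 6 * -5 = -30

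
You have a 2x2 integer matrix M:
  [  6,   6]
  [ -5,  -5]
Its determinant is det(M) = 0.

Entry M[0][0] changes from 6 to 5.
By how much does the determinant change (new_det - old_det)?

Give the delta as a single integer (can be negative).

Answer: 5

Derivation:
Cofactor C_00 = -5
Entry delta = 5 - 6 = -1
Det delta = entry_delta * cofactor = -1 * -5 = 5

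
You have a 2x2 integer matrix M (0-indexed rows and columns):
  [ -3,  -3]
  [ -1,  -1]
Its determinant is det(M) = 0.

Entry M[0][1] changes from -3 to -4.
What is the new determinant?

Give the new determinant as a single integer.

det is linear in row 0: changing M[0][1] by delta changes det by delta * cofactor(0,1).
Cofactor C_01 = (-1)^(0+1) * minor(0,1) = 1
Entry delta = -4 - -3 = -1
Det delta = -1 * 1 = -1
New det = 0 + -1 = -1

Answer: -1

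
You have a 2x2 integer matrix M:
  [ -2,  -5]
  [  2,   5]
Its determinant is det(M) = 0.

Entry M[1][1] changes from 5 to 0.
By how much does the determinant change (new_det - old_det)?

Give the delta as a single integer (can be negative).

Cofactor C_11 = -2
Entry delta = 0 - 5 = -5
Det delta = entry_delta * cofactor = -5 * -2 = 10

Answer: 10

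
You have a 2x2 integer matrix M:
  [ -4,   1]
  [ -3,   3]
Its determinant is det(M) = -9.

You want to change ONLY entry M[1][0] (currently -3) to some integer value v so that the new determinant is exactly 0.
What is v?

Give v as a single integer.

det is linear in entry M[1][0]: det = old_det + (v - -3) * C_10
Cofactor C_10 = -1
Want det = 0: -9 + (v - -3) * -1 = 0
  (v - -3) = 9 / -1 = -9
  v = -3 + (-9) = -12

Answer: -12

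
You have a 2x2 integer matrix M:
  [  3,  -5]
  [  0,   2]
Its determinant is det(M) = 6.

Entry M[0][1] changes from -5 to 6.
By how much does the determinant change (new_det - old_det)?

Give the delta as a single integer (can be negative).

Answer: 0

Derivation:
Cofactor C_01 = 0
Entry delta = 6 - -5 = 11
Det delta = entry_delta * cofactor = 11 * 0 = 0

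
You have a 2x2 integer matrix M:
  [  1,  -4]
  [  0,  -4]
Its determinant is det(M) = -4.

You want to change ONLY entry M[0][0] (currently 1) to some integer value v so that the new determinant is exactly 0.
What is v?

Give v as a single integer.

Answer: 0

Derivation:
det is linear in entry M[0][0]: det = old_det + (v - 1) * C_00
Cofactor C_00 = -4
Want det = 0: -4 + (v - 1) * -4 = 0
  (v - 1) = 4 / -4 = -1
  v = 1 + (-1) = 0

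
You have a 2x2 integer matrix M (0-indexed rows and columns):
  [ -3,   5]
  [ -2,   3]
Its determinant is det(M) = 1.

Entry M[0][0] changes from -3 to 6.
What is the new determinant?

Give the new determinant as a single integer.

Answer: 28

Derivation:
det is linear in row 0: changing M[0][0] by delta changes det by delta * cofactor(0,0).
Cofactor C_00 = (-1)^(0+0) * minor(0,0) = 3
Entry delta = 6 - -3 = 9
Det delta = 9 * 3 = 27
New det = 1 + 27 = 28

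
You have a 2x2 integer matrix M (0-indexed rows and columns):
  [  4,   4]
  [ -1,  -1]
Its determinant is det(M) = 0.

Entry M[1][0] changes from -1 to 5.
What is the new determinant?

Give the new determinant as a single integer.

det is linear in row 1: changing M[1][0] by delta changes det by delta * cofactor(1,0).
Cofactor C_10 = (-1)^(1+0) * minor(1,0) = -4
Entry delta = 5 - -1 = 6
Det delta = 6 * -4 = -24
New det = 0 + -24 = -24

Answer: -24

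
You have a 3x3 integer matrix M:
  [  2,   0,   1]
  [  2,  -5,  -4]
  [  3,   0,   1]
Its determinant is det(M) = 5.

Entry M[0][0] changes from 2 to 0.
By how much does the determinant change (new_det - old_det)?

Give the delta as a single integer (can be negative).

Answer: 10

Derivation:
Cofactor C_00 = -5
Entry delta = 0 - 2 = -2
Det delta = entry_delta * cofactor = -2 * -5 = 10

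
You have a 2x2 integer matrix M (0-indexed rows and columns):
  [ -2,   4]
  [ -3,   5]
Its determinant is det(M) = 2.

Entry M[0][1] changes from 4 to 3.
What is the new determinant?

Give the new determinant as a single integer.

Answer: -1

Derivation:
det is linear in row 0: changing M[0][1] by delta changes det by delta * cofactor(0,1).
Cofactor C_01 = (-1)^(0+1) * minor(0,1) = 3
Entry delta = 3 - 4 = -1
Det delta = -1 * 3 = -3
New det = 2 + -3 = -1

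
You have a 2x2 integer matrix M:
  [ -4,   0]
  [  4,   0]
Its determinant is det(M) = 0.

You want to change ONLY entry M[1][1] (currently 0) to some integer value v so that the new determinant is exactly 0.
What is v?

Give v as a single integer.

Answer: 0

Derivation:
det is linear in entry M[1][1]: det = old_det + (v - 0) * C_11
Cofactor C_11 = -4
Want det = 0: 0 + (v - 0) * -4 = 0
  (v - 0) = 0 / -4 = 0
  v = 0 + (0) = 0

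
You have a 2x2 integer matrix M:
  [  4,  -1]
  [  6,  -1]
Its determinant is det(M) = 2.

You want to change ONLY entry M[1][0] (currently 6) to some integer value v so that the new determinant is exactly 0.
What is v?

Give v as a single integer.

Answer: 4

Derivation:
det is linear in entry M[1][0]: det = old_det + (v - 6) * C_10
Cofactor C_10 = 1
Want det = 0: 2 + (v - 6) * 1 = 0
  (v - 6) = -2 / 1 = -2
  v = 6 + (-2) = 4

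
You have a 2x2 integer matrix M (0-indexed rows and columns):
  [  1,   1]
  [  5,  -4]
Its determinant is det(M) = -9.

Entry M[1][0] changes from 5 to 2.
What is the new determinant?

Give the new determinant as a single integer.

det is linear in row 1: changing M[1][0] by delta changes det by delta * cofactor(1,0).
Cofactor C_10 = (-1)^(1+0) * minor(1,0) = -1
Entry delta = 2 - 5 = -3
Det delta = -3 * -1 = 3
New det = -9 + 3 = -6

Answer: -6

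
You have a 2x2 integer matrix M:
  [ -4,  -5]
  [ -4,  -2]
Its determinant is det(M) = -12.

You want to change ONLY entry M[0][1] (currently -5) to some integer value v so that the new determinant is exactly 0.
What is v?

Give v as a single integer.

Answer: -2

Derivation:
det is linear in entry M[0][1]: det = old_det + (v - -5) * C_01
Cofactor C_01 = 4
Want det = 0: -12 + (v - -5) * 4 = 0
  (v - -5) = 12 / 4 = 3
  v = -5 + (3) = -2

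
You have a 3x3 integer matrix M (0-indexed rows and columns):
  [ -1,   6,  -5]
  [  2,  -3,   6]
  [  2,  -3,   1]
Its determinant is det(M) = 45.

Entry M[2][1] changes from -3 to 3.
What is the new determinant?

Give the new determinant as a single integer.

det is linear in row 2: changing M[2][1] by delta changes det by delta * cofactor(2,1).
Cofactor C_21 = (-1)^(2+1) * minor(2,1) = -4
Entry delta = 3 - -3 = 6
Det delta = 6 * -4 = -24
New det = 45 + -24 = 21

Answer: 21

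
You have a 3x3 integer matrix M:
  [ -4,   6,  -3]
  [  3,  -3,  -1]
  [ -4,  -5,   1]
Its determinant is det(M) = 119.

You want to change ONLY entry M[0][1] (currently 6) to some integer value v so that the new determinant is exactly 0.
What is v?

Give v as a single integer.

det is linear in entry M[0][1]: det = old_det + (v - 6) * C_01
Cofactor C_01 = 1
Want det = 0: 119 + (v - 6) * 1 = 0
  (v - 6) = -119 / 1 = -119
  v = 6 + (-119) = -113

Answer: -113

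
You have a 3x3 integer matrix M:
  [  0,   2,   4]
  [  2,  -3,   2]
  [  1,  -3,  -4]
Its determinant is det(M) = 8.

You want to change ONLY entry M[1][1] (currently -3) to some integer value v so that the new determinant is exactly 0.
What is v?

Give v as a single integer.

det is linear in entry M[1][1]: det = old_det + (v - -3) * C_11
Cofactor C_11 = -4
Want det = 0: 8 + (v - -3) * -4 = 0
  (v - -3) = -8 / -4 = 2
  v = -3 + (2) = -1

Answer: -1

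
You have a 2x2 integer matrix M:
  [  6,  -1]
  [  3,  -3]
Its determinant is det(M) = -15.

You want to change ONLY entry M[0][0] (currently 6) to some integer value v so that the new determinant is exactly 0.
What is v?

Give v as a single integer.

Answer: 1

Derivation:
det is linear in entry M[0][0]: det = old_det + (v - 6) * C_00
Cofactor C_00 = -3
Want det = 0: -15 + (v - 6) * -3 = 0
  (v - 6) = 15 / -3 = -5
  v = 6 + (-5) = 1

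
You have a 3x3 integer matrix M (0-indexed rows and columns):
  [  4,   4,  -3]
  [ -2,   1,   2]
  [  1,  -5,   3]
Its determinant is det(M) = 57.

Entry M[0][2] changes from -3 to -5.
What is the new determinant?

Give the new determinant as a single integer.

det is linear in row 0: changing M[0][2] by delta changes det by delta * cofactor(0,2).
Cofactor C_02 = (-1)^(0+2) * minor(0,2) = 9
Entry delta = -5 - -3 = -2
Det delta = -2 * 9 = -18
New det = 57 + -18 = 39

Answer: 39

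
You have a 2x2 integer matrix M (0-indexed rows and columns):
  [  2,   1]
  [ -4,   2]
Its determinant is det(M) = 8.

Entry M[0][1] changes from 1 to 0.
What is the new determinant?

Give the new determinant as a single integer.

det is linear in row 0: changing M[0][1] by delta changes det by delta * cofactor(0,1).
Cofactor C_01 = (-1)^(0+1) * minor(0,1) = 4
Entry delta = 0 - 1 = -1
Det delta = -1 * 4 = -4
New det = 8 + -4 = 4

Answer: 4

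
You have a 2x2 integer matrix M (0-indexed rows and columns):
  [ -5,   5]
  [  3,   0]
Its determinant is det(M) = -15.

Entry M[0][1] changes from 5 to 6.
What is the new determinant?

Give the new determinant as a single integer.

Answer: -18

Derivation:
det is linear in row 0: changing M[0][1] by delta changes det by delta * cofactor(0,1).
Cofactor C_01 = (-1)^(0+1) * minor(0,1) = -3
Entry delta = 6 - 5 = 1
Det delta = 1 * -3 = -3
New det = -15 + -3 = -18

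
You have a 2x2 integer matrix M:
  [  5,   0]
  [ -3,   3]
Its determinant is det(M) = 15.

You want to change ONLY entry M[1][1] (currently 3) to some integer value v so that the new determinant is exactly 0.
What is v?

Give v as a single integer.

det is linear in entry M[1][1]: det = old_det + (v - 3) * C_11
Cofactor C_11 = 5
Want det = 0: 15 + (v - 3) * 5 = 0
  (v - 3) = -15 / 5 = -3
  v = 3 + (-3) = 0

Answer: 0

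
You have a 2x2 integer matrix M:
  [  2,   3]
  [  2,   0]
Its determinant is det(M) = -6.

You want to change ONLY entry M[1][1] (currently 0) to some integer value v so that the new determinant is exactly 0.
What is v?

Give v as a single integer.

Answer: 3

Derivation:
det is linear in entry M[1][1]: det = old_det + (v - 0) * C_11
Cofactor C_11 = 2
Want det = 0: -6 + (v - 0) * 2 = 0
  (v - 0) = 6 / 2 = 3
  v = 0 + (3) = 3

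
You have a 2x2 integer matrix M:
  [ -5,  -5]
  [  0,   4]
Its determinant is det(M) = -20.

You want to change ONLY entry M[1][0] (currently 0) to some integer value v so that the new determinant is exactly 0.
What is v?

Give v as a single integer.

det is linear in entry M[1][0]: det = old_det + (v - 0) * C_10
Cofactor C_10 = 5
Want det = 0: -20 + (v - 0) * 5 = 0
  (v - 0) = 20 / 5 = 4
  v = 0 + (4) = 4

Answer: 4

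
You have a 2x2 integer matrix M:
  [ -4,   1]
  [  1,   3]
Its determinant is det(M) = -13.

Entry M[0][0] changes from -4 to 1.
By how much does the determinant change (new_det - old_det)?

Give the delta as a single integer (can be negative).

Cofactor C_00 = 3
Entry delta = 1 - -4 = 5
Det delta = entry_delta * cofactor = 5 * 3 = 15

Answer: 15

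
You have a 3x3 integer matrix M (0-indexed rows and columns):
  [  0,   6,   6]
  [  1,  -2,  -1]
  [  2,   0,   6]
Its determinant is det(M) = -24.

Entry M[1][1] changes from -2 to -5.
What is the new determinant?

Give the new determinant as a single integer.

Answer: 12

Derivation:
det is linear in row 1: changing M[1][1] by delta changes det by delta * cofactor(1,1).
Cofactor C_11 = (-1)^(1+1) * minor(1,1) = -12
Entry delta = -5 - -2 = -3
Det delta = -3 * -12 = 36
New det = -24 + 36 = 12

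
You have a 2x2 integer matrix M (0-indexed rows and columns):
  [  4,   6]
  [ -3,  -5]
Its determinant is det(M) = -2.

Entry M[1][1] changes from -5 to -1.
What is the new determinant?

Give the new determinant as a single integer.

Answer: 14

Derivation:
det is linear in row 1: changing M[1][1] by delta changes det by delta * cofactor(1,1).
Cofactor C_11 = (-1)^(1+1) * minor(1,1) = 4
Entry delta = -1 - -5 = 4
Det delta = 4 * 4 = 16
New det = -2 + 16 = 14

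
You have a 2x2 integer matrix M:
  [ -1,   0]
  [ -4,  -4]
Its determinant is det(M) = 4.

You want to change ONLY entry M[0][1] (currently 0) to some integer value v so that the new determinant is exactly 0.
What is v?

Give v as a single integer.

Answer: -1

Derivation:
det is linear in entry M[0][1]: det = old_det + (v - 0) * C_01
Cofactor C_01 = 4
Want det = 0: 4 + (v - 0) * 4 = 0
  (v - 0) = -4 / 4 = -1
  v = 0 + (-1) = -1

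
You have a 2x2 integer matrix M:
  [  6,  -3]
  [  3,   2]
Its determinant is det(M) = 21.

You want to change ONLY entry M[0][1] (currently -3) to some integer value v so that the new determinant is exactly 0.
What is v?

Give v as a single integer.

det is linear in entry M[0][1]: det = old_det + (v - -3) * C_01
Cofactor C_01 = -3
Want det = 0: 21 + (v - -3) * -3 = 0
  (v - -3) = -21 / -3 = 7
  v = -3 + (7) = 4

Answer: 4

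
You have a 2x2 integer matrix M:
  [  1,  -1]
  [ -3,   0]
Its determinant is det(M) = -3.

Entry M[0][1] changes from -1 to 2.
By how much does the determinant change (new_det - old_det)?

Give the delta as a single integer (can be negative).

Cofactor C_01 = 3
Entry delta = 2 - -1 = 3
Det delta = entry_delta * cofactor = 3 * 3 = 9

Answer: 9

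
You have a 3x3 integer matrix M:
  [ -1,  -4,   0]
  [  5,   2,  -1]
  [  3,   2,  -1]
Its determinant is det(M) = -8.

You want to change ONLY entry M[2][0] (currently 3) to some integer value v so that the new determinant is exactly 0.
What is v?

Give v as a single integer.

Answer: 5

Derivation:
det is linear in entry M[2][0]: det = old_det + (v - 3) * C_20
Cofactor C_20 = 4
Want det = 0: -8 + (v - 3) * 4 = 0
  (v - 3) = 8 / 4 = 2
  v = 3 + (2) = 5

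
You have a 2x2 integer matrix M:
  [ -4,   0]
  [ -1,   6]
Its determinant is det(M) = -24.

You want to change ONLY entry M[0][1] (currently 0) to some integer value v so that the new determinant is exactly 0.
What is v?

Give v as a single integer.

det is linear in entry M[0][1]: det = old_det + (v - 0) * C_01
Cofactor C_01 = 1
Want det = 0: -24 + (v - 0) * 1 = 0
  (v - 0) = 24 / 1 = 24
  v = 0 + (24) = 24

Answer: 24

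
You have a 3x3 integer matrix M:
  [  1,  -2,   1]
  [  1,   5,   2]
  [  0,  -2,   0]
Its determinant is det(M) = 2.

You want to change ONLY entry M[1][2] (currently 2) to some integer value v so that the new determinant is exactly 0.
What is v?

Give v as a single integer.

det is linear in entry M[1][2]: det = old_det + (v - 2) * C_12
Cofactor C_12 = 2
Want det = 0: 2 + (v - 2) * 2 = 0
  (v - 2) = -2 / 2 = -1
  v = 2 + (-1) = 1

Answer: 1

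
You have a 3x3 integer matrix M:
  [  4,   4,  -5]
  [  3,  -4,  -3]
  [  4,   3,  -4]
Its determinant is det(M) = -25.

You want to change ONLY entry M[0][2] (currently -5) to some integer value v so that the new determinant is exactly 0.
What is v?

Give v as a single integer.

det is linear in entry M[0][2]: det = old_det + (v - -5) * C_02
Cofactor C_02 = 25
Want det = 0: -25 + (v - -5) * 25 = 0
  (v - -5) = 25 / 25 = 1
  v = -5 + (1) = -4

Answer: -4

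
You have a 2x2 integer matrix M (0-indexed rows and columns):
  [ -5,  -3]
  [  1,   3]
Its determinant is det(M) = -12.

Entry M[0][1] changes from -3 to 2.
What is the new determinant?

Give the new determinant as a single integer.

det is linear in row 0: changing M[0][1] by delta changes det by delta * cofactor(0,1).
Cofactor C_01 = (-1)^(0+1) * minor(0,1) = -1
Entry delta = 2 - -3 = 5
Det delta = 5 * -1 = -5
New det = -12 + -5 = -17

Answer: -17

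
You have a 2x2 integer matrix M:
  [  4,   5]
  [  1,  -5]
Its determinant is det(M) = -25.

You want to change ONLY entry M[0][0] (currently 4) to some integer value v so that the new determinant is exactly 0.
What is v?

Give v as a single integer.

Answer: -1

Derivation:
det is linear in entry M[0][0]: det = old_det + (v - 4) * C_00
Cofactor C_00 = -5
Want det = 0: -25 + (v - 4) * -5 = 0
  (v - 4) = 25 / -5 = -5
  v = 4 + (-5) = -1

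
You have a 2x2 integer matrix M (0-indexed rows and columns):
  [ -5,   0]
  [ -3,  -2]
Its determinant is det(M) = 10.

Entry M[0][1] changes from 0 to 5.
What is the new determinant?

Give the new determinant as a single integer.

Answer: 25

Derivation:
det is linear in row 0: changing M[0][1] by delta changes det by delta * cofactor(0,1).
Cofactor C_01 = (-1)^(0+1) * minor(0,1) = 3
Entry delta = 5 - 0 = 5
Det delta = 5 * 3 = 15
New det = 10 + 15 = 25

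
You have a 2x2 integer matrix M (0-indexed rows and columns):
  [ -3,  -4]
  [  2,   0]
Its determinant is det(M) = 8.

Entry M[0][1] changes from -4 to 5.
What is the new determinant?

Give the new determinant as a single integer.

Answer: -10

Derivation:
det is linear in row 0: changing M[0][1] by delta changes det by delta * cofactor(0,1).
Cofactor C_01 = (-1)^(0+1) * minor(0,1) = -2
Entry delta = 5 - -4 = 9
Det delta = 9 * -2 = -18
New det = 8 + -18 = -10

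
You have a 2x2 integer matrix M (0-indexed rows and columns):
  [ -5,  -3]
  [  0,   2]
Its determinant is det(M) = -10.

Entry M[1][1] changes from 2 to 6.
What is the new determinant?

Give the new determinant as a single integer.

Answer: -30

Derivation:
det is linear in row 1: changing M[1][1] by delta changes det by delta * cofactor(1,1).
Cofactor C_11 = (-1)^(1+1) * minor(1,1) = -5
Entry delta = 6 - 2 = 4
Det delta = 4 * -5 = -20
New det = -10 + -20 = -30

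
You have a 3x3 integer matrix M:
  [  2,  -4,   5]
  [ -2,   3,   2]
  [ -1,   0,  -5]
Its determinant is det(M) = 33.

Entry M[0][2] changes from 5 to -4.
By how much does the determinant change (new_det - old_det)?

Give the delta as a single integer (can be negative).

Cofactor C_02 = 3
Entry delta = -4 - 5 = -9
Det delta = entry_delta * cofactor = -9 * 3 = -27

Answer: -27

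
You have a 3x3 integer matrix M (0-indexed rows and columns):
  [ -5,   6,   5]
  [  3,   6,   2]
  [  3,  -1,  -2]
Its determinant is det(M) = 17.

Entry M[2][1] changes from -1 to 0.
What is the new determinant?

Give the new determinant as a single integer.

Answer: 42

Derivation:
det is linear in row 2: changing M[2][1] by delta changes det by delta * cofactor(2,1).
Cofactor C_21 = (-1)^(2+1) * minor(2,1) = 25
Entry delta = 0 - -1 = 1
Det delta = 1 * 25 = 25
New det = 17 + 25 = 42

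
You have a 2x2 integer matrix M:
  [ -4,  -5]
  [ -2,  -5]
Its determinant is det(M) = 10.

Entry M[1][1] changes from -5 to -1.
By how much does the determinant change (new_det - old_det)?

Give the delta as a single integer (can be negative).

Answer: -16

Derivation:
Cofactor C_11 = -4
Entry delta = -1 - -5 = 4
Det delta = entry_delta * cofactor = 4 * -4 = -16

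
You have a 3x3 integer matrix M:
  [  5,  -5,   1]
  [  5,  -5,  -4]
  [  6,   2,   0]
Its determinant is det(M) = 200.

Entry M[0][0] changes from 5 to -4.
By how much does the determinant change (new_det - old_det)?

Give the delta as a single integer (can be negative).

Cofactor C_00 = 8
Entry delta = -4 - 5 = -9
Det delta = entry_delta * cofactor = -9 * 8 = -72

Answer: -72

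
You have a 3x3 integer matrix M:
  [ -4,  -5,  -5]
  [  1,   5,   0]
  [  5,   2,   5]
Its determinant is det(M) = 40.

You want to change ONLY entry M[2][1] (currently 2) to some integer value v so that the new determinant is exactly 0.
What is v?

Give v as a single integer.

det is linear in entry M[2][1]: det = old_det + (v - 2) * C_21
Cofactor C_21 = -5
Want det = 0: 40 + (v - 2) * -5 = 0
  (v - 2) = -40 / -5 = 8
  v = 2 + (8) = 10

Answer: 10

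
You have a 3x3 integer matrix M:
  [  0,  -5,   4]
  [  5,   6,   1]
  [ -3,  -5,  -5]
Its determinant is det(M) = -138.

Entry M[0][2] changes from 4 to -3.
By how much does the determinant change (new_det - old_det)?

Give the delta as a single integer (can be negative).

Cofactor C_02 = -7
Entry delta = -3 - 4 = -7
Det delta = entry_delta * cofactor = -7 * -7 = 49

Answer: 49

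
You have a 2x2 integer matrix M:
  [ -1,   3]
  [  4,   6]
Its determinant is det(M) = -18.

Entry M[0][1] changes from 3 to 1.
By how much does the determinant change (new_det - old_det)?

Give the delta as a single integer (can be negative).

Answer: 8

Derivation:
Cofactor C_01 = -4
Entry delta = 1 - 3 = -2
Det delta = entry_delta * cofactor = -2 * -4 = 8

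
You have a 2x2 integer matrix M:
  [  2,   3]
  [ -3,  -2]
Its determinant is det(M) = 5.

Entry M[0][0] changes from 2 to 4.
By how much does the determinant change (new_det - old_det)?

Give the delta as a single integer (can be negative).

Cofactor C_00 = -2
Entry delta = 4 - 2 = 2
Det delta = entry_delta * cofactor = 2 * -2 = -4

Answer: -4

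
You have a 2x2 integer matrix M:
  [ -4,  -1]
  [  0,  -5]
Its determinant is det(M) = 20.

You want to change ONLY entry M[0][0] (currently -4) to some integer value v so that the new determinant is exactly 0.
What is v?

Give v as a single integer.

det is linear in entry M[0][0]: det = old_det + (v - -4) * C_00
Cofactor C_00 = -5
Want det = 0: 20 + (v - -4) * -5 = 0
  (v - -4) = -20 / -5 = 4
  v = -4 + (4) = 0

Answer: 0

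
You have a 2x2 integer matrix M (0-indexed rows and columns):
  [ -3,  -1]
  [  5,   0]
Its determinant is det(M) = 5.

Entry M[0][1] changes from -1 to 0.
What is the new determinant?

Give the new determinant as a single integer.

det is linear in row 0: changing M[0][1] by delta changes det by delta * cofactor(0,1).
Cofactor C_01 = (-1)^(0+1) * minor(0,1) = -5
Entry delta = 0 - -1 = 1
Det delta = 1 * -5 = -5
New det = 5 + -5 = 0

Answer: 0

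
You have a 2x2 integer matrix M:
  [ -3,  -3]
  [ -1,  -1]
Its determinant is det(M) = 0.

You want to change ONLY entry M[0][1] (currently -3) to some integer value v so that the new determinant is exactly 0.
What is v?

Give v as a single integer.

Answer: -3

Derivation:
det is linear in entry M[0][1]: det = old_det + (v - -3) * C_01
Cofactor C_01 = 1
Want det = 0: 0 + (v - -3) * 1 = 0
  (v - -3) = 0 / 1 = 0
  v = -3 + (0) = -3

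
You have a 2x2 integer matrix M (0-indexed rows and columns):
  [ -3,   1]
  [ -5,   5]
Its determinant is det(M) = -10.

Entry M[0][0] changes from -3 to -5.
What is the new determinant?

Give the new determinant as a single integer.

Answer: -20

Derivation:
det is linear in row 0: changing M[0][0] by delta changes det by delta * cofactor(0,0).
Cofactor C_00 = (-1)^(0+0) * minor(0,0) = 5
Entry delta = -5 - -3 = -2
Det delta = -2 * 5 = -10
New det = -10 + -10 = -20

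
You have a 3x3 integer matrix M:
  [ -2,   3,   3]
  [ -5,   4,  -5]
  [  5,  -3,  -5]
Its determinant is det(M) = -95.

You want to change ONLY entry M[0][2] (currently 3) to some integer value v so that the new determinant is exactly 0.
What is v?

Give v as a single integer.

Answer: -16

Derivation:
det is linear in entry M[0][2]: det = old_det + (v - 3) * C_02
Cofactor C_02 = -5
Want det = 0: -95 + (v - 3) * -5 = 0
  (v - 3) = 95 / -5 = -19
  v = 3 + (-19) = -16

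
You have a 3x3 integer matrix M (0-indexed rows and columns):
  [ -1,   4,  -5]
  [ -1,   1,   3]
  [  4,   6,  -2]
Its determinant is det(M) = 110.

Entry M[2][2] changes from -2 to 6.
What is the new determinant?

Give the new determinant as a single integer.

Answer: 134

Derivation:
det is linear in row 2: changing M[2][2] by delta changes det by delta * cofactor(2,2).
Cofactor C_22 = (-1)^(2+2) * minor(2,2) = 3
Entry delta = 6 - -2 = 8
Det delta = 8 * 3 = 24
New det = 110 + 24 = 134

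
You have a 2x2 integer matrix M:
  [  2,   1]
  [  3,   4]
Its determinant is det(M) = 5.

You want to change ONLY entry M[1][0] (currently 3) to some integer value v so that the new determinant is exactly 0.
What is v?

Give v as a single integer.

Answer: 8

Derivation:
det is linear in entry M[1][0]: det = old_det + (v - 3) * C_10
Cofactor C_10 = -1
Want det = 0: 5 + (v - 3) * -1 = 0
  (v - 3) = -5 / -1 = 5
  v = 3 + (5) = 8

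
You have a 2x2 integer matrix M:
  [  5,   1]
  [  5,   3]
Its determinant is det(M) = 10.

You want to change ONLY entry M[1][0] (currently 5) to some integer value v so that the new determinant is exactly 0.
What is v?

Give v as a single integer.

det is linear in entry M[1][0]: det = old_det + (v - 5) * C_10
Cofactor C_10 = -1
Want det = 0: 10 + (v - 5) * -1 = 0
  (v - 5) = -10 / -1 = 10
  v = 5 + (10) = 15

Answer: 15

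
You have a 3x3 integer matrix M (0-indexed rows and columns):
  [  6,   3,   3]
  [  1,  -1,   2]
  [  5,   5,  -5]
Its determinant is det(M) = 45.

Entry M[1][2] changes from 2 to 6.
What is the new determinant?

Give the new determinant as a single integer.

Answer: -15

Derivation:
det is linear in row 1: changing M[1][2] by delta changes det by delta * cofactor(1,2).
Cofactor C_12 = (-1)^(1+2) * minor(1,2) = -15
Entry delta = 6 - 2 = 4
Det delta = 4 * -15 = -60
New det = 45 + -60 = -15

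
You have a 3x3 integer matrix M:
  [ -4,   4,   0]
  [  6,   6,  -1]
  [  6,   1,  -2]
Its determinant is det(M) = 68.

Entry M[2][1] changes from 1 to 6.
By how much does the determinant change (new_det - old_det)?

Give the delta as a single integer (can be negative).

Cofactor C_21 = -4
Entry delta = 6 - 1 = 5
Det delta = entry_delta * cofactor = 5 * -4 = -20

Answer: -20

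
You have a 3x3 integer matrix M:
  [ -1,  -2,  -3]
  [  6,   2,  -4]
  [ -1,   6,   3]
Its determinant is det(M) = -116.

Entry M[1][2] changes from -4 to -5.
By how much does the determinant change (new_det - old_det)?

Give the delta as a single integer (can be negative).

Answer: -8

Derivation:
Cofactor C_12 = 8
Entry delta = -5 - -4 = -1
Det delta = entry_delta * cofactor = -1 * 8 = -8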